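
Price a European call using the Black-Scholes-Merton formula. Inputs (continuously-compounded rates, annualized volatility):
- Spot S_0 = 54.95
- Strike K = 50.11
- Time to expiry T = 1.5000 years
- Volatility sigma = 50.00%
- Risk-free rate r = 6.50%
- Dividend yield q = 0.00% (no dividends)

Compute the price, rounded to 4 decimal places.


Answer: Price = 17.3781

Derivation:
d1 = (ln(S/K) + (r - q + 0.5*sigma^2) * T) / (sigma * sqrt(T)) = 0.61597007
d2 = d1 - sigma * sqrt(T) = 0.00359763
exp(-rT) = 0.90710234; exp(-qT) = 1.00000000
C = S_0 * exp(-qT) * N(d1) - K * exp(-rT) * N(d2)
N(d1) = 0.73104286; N(d2) = 0.50143525
C = 54.9500 * 1.00000000 * 0.73104286 - 50.1100 * 0.90710234 * 0.50143525 = 17.3781


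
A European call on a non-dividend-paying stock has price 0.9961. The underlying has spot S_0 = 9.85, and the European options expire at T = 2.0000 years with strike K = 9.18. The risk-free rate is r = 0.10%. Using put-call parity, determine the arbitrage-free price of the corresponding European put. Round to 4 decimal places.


Answer: Put price = 0.3078

Derivation:
Put-call parity: C - P = S_0 * exp(-qT) - K * exp(-rT).
S_0 * exp(-qT) = 9.8500 * 1.00000000 = 9.85000000
K * exp(-rT) = 9.1800 * 0.99800200 = 9.16165835
P = C - S*exp(-qT) + K*exp(-rT)
P = 0.9961 - 9.85000000 + 9.16165835 = 0.3078


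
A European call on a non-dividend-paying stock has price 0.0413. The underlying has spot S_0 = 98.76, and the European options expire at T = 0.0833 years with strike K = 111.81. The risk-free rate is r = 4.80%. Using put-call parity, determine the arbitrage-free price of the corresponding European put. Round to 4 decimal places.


Put-call parity: C - P = S_0 * exp(-qT) - K * exp(-rT).
S_0 * exp(-qT) = 98.7600 * 1.00000000 = 98.76000000
K * exp(-rT) = 111.8100 * 0.99600958 = 111.36383147
P = C - S*exp(-qT) + K*exp(-rT)
P = 0.0413 - 98.76000000 + 111.36383147 = 12.6451

Answer: Put price = 12.6451


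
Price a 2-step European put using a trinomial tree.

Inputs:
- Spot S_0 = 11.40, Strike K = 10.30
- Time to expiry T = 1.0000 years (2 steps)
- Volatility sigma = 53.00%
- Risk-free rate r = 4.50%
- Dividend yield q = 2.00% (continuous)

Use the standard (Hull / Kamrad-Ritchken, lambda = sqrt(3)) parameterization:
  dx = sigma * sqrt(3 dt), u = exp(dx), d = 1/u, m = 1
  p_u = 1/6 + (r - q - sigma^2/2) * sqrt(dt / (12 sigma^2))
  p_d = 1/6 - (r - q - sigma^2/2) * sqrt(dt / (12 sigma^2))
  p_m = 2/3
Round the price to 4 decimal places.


dt = T/N = 0.500000; dx = sigma*sqrt(3*dt) = 0.649115
u = exp(dx) = 1.913846; d = 1/u = 0.522508
p_u = 0.122202, p_m = 0.666667, p_d = 0.211131
Discount per step: exp(-r*dt) = 0.977751
Stock lattice S(k, j) with j the centered position index:
  k=0: S(0,+0) = 11.4000
  k=1: S(1,-1) = 5.9566; S(1,+0) = 11.4000; S(1,+1) = 21.8178
  k=2: S(2,-2) = 3.1124; S(2,-1) = 5.9566; S(2,+0) = 11.4000; S(2,+1) = 21.8178; S(2,+2) = 41.7560
Terminal payoffs V(N, j) = max(K - S_T, 0):
  V(2,-2) = 7.187632; V(2,-1) = 4.343408; V(2,+0) = 0.000000; V(2,+1) = 0.000000; V(2,+2) = 0.000000
Backward induction: V(k, j) = exp(-r*dt) * [p_u * V(k+1, j+1) + p_m * V(k+1, j) + p_d * V(k+1, j-1)]
  V(1,-1) = exp(-r*dt) * [p_u*0.000000 + p_m*4.343408 + p_d*7.187632] = 4.314951
  V(1,+0) = exp(-r*dt) * [p_u*0.000000 + p_m*0.000000 + p_d*4.343408] = 0.896626
  V(1,+1) = exp(-r*dt) * [p_u*0.000000 + p_m*0.000000 + p_d*0.000000] = 0.000000
  V(0,+0) = exp(-r*dt) * [p_u*0.000000 + p_m*0.896626 + p_d*4.314951] = 1.475202

Answer: Price = V(0,0) = 1.4752


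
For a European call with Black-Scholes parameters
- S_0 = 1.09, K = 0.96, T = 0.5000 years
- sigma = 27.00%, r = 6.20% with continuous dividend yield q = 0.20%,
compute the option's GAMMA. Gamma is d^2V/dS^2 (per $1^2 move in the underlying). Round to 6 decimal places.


d1 = 0.9177967931; d2 = 0.7268779622
phi(d1) = 0.2618158173; exp(-qT) = 0.9990004998; exp(-rT) = 0.9694755731
Gamma = exp(-qT) * phi(d1) / (S * sigma * sqrt(T)) = 0.9990004998 * 0.2618158173 / (1.0900 * 0.2700 * 0.7071067812) = 1.256858

Answer: Gamma = 1.256858


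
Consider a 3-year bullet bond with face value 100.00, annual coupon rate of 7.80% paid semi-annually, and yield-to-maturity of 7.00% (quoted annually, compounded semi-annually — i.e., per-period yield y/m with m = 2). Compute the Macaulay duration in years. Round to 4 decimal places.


Answer: Macaulay duration = 2.7355 years

Derivation:
Coupon per period c = face * coupon_rate / m = 3.900000
Periods per year m = 2; per-period yield y/m = 0.035000
Number of cashflows N = 6
Cashflows (t years, CF_t, discount factor 1/(1+y/m)^(m*t), PV):
  t = 0.5000: CF_t = 3.900000, DF = 0.966184, PV = 3.768116
  t = 1.0000: CF_t = 3.900000, DF = 0.933511, PV = 3.640692
  t = 1.5000: CF_t = 3.900000, DF = 0.901943, PV = 3.517577
  t = 2.0000: CF_t = 3.900000, DF = 0.871442, PV = 3.398625
  t = 2.5000: CF_t = 3.900000, DF = 0.841973, PV = 3.283695
  t = 3.0000: CF_t = 103.900000, DF = 0.813501, PV = 84.522717
Price P = sum_t PV_t = 102.131421
Macaulay numerator sum_t t * PV_t:
  t * PV_t at t = 0.5000: 1.884058
  t * PV_t at t = 1.0000: 3.640692
  t * PV_t at t = 1.5000: 5.276365
  t * PV_t at t = 2.0000: 6.797249
  t * PV_t at t = 2.5000: 8.209238
  t * PV_t at t = 3.0000: 253.568151
Macaulay duration D = (sum_t t * PV_t) / P = 279.375753 / 102.131421 = 2.735453


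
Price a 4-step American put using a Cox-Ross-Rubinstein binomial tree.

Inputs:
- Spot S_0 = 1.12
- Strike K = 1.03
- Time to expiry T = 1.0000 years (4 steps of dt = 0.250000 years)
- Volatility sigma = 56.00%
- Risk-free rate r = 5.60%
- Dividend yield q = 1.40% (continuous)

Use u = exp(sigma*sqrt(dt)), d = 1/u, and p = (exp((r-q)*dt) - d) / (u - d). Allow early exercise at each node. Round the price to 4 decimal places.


Answer: Price = V(0,0) = 0.1708

Derivation:
dt = T/N = 0.250000
u = exp(sigma*sqrt(dt)) = 1.323130; d = 1/u = 0.755784
p = (exp((r-q)*dt) - d) / (u - d) = 0.449059
Discount per step: exp(-r*dt) = 0.986098
Stock lattice S(k, i) with i counting down-moves:
  k=0: S(0,0) = 1.1200
  k=1: S(1,0) = 1.4819; S(1,1) = 0.8465
  k=2: S(2,0) = 1.9608; S(2,1) = 1.1200; S(2,2) = 0.6398
  k=3: S(3,0) = 2.5943; S(3,1) = 1.4819; S(3,2) = 0.8465; S(3,3) = 0.4835
  k=4: S(4,0) = 3.4326; S(4,1) = 1.9608; S(4,2) = 1.1200; S(4,3) = 0.6398; S(4,4) = 0.3654
Terminal payoffs V(N, i) = max(K - S_T, 0):
  V(4,0) = 0.000000; V(4,1) = 0.000000; V(4,2) = 0.000000; V(4,3) = 0.390246; V(4,4) = 0.664567
Backward induction: V(k, i) = exp(-r*dt) * [p * V(k+1, i) + (1-p) * V(k+1, i+1)]; then take max(V_cont, immediate exercise) for American.
  V(3,0) = exp(-r*dt) * [p*0.000000 + (1-p)*0.000000] = 0.000000; exercise = 0.000000; V(3,0) = max -> 0.000000
  V(3,1) = exp(-r*dt) * [p*0.000000 + (1-p)*0.000000] = 0.000000; exercise = 0.000000; V(3,1) = max -> 0.000000
  V(3,2) = exp(-r*dt) * [p*0.000000 + (1-p)*0.390246] = 0.212014; exercise = 0.183522; V(3,2) = max -> 0.212014
  V(3,3) = exp(-r*dt) * [p*0.390246 + (1-p)*0.664567] = 0.533854; exercise = 0.546484; V(3,3) = max -> 0.546484
  V(2,0) = exp(-r*dt) * [p*0.000000 + (1-p)*0.000000] = 0.000000; exercise = 0.000000; V(2,0) = max -> 0.000000
  V(2,1) = exp(-r*dt) * [p*0.000000 + (1-p)*0.212014] = 0.115183; exercise = 0.000000; V(2,1) = max -> 0.115183
  V(2,2) = exp(-r*dt) * [p*0.212014 + (1-p)*0.546484] = 0.390778; exercise = 0.390246; V(2,2) = max -> 0.390778
  V(1,0) = exp(-r*dt) * [p*0.000000 + (1-p)*0.115183] = 0.062577; exercise = 0.000000; V(1,0) = max -> 0.062577
  V(1,1) = exp(-r*dt) * [p*0.115183 + (1-p)*0.390778] = 0.263308; exercise = 0.183522; V(1,1) = max -> 0.263308
  V(0,0) = exp(-r*dt) * [p*0.062577 + (1-p)*0.263308] = 0.170760; exercise = 0.000000; V(0,0) = max -> 0.170760


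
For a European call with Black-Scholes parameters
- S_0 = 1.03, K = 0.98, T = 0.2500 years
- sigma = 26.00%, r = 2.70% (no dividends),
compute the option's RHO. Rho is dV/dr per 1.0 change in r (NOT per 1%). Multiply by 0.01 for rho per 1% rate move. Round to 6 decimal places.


d1 = 0.4997039197; d2 = 0.3697039197
phi(d1) = 0.3521174350; exp(-qT) = 1.0000000000; exp(-rT) = 0.9932727301
N(d2) = 0.6441984445
Rho = K*T*exp(-rT)*N(d2) = 0.9800 * 0.2500 * 0.9932727301 * 0.6441984445 = 0.156767

Answer: Rho = 0.156767


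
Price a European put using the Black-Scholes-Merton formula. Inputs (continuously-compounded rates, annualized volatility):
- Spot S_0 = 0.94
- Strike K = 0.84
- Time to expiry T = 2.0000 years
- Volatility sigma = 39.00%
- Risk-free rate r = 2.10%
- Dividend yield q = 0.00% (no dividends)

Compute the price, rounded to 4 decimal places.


d1 = (ln(S/K) + (r - q + 0.5*sigma^2) * T) / (sigma * sqrt(T)) = 0.55585480
d2 = d1 - sigma * sqrt(T) = 0.00431151
exp(-rT) = 0.95886978; exp(-qT) = 1.00000000
P = K * exp(-rT) * N(-d2) - S_0 * exp(-qT) * N(-d1)
N(-d1) = 0.28915506; N(-d2) = 0.49827996
P = 0.8400 * 0.95886978 * 0.49827996 - 0.9400 * 1.00000000 * 0.28915506 = 0.1295

Answer: Price = 0.1295


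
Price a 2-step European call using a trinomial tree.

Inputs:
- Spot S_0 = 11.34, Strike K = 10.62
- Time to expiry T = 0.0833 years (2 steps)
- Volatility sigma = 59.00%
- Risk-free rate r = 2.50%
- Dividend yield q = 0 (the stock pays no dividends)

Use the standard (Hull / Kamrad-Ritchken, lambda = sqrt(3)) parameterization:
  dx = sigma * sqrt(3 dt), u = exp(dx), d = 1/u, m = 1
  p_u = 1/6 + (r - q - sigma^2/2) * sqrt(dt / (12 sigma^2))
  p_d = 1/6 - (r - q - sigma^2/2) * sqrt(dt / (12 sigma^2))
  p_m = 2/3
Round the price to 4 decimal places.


dt = T/N = 0.041650; dx = sigma*sqrt(3*dt) = 0.208555
u = exp(dx) = 1.231896; d = 1/u = 0.811757
p_u = 0.151783, p_m = 0.666667, p_d = 0.181550
Discount per step: exp(-r*dt) = 0.998959
Stock lattice S(k, j) with j the centered position index:
  k=0: S(0,+0) = 11.3400
  k=1: S(1,-1) = 9.2053; S(1,+0) = 11.3400; S(1,+1) = 13.9697
  k=2: S(2,-2) = 7.4725; S(2,-1) = 9.2053; S(2,+0) = 11.3400; S(2,+1) = 13.9697; S(2,+2) = 17.2092
Terminal payoffs V(N, j) = max(S_T - K, 0):
  V(2,-2) = 0.000000; V(2,-1) = 0.000000; V(2,+0) = 0.720000; V(2,+1) = 3.349705; V(2,+2) = 6.589230
Backward induction: V(k, j) = exp(-r*dt) * [p_u * V(k+1, j+1) + p_m * V(k+1, j) + p_d * V(k+1, j-1)]
  V(1,-1) = exp(-r*dt) * [p_u*0.720000 + p_m*0.000000 + p_d*0.000000] = 0.109170
  V(1,+0) = exp(-r*dt) * [p_u*3.349705 + p_m*0.720000 + p_d*0.000000] = 0.987401
  V(1,+1) = exp(-r*dt) * [p_u*6.589230 + p_m*3.349705 + p_d*0.720000] = 3.360488
  V(0,+0) = exp(-r*dt) * [p_u*3.360488 + p_m*0.987401 + p_d*0.109170] = 1.186917

Answer: Price = V(0,0) = 1.1869


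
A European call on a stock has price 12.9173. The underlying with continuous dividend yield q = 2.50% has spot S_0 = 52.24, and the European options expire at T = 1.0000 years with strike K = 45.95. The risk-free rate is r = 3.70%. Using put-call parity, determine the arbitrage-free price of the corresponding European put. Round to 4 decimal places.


Answer: Put price = 6.2480

Derivation:
Put-call parity: C - P = S_0 * exp(-qT) - K * exp(-rT).
S_0 * exp(-qT) = 52.2400 * 0.97530991 = 50.95018980
K * exp(-rT) = 45.9500 * 0.96367614 = 44.28091842
P = C - S*exp(-qT) + K*exp(-rT)
P = 12.9173 - 50.95018980 + 44.28091842 = 6.2480


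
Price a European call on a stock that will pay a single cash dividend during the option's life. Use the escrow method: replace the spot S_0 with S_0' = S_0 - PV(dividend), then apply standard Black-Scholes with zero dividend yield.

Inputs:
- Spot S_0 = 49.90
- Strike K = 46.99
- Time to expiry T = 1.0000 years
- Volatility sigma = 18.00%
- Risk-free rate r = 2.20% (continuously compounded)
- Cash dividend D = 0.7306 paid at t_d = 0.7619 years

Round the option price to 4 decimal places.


Answer: Price = 5.2557

Derivation:
PV(D) = D * exp(-r * t_d) = 0.7306 * 0.98337790 = 0.71845589
S_0' = S_0 - PV(D) = 49.9000 - 0.71845589 = 49.18154411
d1 = (ln(S_0'/K) + (r + sigma^2/2)*T) / (sigma*sqrt(T)) = 0.46546456
d2 = d1 - sigma*sqrt(T) = 0.28546456
exp(-rT) = 0.97824024
N(d1) = 0.67920059; N(d2) = 0.61235587
C = S_0' * N(d1) - K * exp(-rT) * N(d2) = 49.18154411 * 0.67920059 - 46.9900 * 0.97824024 * 0.61235587 = 5.2557


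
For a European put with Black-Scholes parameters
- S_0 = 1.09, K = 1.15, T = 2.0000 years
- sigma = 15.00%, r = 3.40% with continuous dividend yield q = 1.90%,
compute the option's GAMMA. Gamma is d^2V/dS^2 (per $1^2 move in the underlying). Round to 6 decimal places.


d1 = -0.0051111853; d2 = -0.2172432196
phi(d1) = 0.3989370694; exp(-qT) = 0.9627129409; exp(-rT) = 0.9342604736
Gamma = exp(-qT) * phi(d1) / (S * sigma * sqrt(T)) = 0.9627129409 * 0.3989370694 / (1.0900 * 0.1500 * 1.4142135624) = 1.660995

Answer: Gamma = 1.660995


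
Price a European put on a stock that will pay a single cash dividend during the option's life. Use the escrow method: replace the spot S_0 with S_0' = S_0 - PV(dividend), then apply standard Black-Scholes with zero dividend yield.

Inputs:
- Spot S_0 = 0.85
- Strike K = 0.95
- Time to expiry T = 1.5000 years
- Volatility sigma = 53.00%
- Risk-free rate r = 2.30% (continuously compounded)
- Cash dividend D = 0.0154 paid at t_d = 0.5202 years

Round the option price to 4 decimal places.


PV(D) = D * exp(-r * t_d) = 0.0154 * 0.98810669 = 0.01521684
S_0' = S_0 - PV(D) = 0.8500 - 0.01521684 = 0.83478316
d1 = (ln(S_0'/K) + (r + sigma^2/2)*T) / (sigma*sqrt(T)) = 0.17852777
d2 = d1 - sigma*sqrt(T) = -0.47058701
exp(-rT) = 0.96608834
N(-d1) = 0.42915426; N(-d2) = 0.68103216
P = K * exp(-rT) * N(-d2) - S_0' * N(-d1) = 0.9500 * 0.96608834 * 0.68103216 - 0.83478316 * 0.42915426 = 0.2668

Answer: Price = 0.2668


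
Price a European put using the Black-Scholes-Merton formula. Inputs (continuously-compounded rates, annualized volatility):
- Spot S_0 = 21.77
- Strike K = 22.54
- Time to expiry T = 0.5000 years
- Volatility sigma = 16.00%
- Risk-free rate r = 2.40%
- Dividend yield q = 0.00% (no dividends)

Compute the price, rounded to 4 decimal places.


Answer: Price = 1.2639

Derivation:
d1 = (ln(S/K) + (r - q + 0.5*sigma^2) * T) / (sigma * sqrt(T)) = -0.14459126
d2 = d1 - sigma * sqrt(T) = -0.25772834
exp(-rT) = 0.98807171; exp(-qT) = 1.00000000
P = K * exp(-rT) * N(-d2) - S_0 * exp(-qT) * N(-d1)
N(-d1) = 0.55748320; N(-d2) = 0.60169171
P = 22.5400 * 0.98807171 * 0.60169171 - 21.7700 * 1.00000000 * 0.55748320 = 1.2639


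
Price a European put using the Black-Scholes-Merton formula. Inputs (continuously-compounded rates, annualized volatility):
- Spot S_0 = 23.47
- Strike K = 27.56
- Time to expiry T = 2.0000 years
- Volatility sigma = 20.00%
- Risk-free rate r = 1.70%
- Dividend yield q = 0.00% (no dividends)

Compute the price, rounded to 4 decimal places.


Answer: Price = 4.6776

Derivation:
d1 = (ln(S/K) + (r - q + 0.5*sigma^2) * T) / (sigma * sqrt(T)) = -0.30632727
d2 = d1 - sigma * sqrt(T) = -0.58916998
exp(-rT) = 0.96657150; exp(-qT) = 1.00000000
P = K * exp(-rT) * N(-d2) - S_0 * exp(-qT) * N(-d1)
N(-d1) = 0.62032226; N(-d2) = 0.72212637
P = 27.5600 * 0.96657150 * 0.72212637 - 23.4700 * 1.00000000 * 0.62032226 = 4.6776


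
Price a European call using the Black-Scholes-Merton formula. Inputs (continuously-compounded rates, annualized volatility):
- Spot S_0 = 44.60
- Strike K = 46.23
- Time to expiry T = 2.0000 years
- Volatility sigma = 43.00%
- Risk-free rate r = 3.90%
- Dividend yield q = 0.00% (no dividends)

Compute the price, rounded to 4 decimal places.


d1 = (ln(S/K) + (r - q + 0.5*sigma^2) * T) / (sigma * sqrt(T)) = 0.37329470
d2 = d1 - sigma * sqrt(T) = -0.23481714
exp(-rT) = 0.92496443; exp(-qT) = 1.00000000
C = S_0 * exp(-qT) * N(d1) - K * exp(-rT) * N(d2)
N(d1) = 0.64553544; N(d2) = 0.40717533
C = 44.6000 * 1.00000000 * 0.64553544 - 46.2300 * 0.92496443 * 0.40717533 = 11.3796

Answer: Price = 11.3796


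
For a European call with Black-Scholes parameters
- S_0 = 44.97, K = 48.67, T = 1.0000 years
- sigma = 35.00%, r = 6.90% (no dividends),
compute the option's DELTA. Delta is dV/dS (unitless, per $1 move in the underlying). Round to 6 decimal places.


d1 = 0.1462365055; d2 = -0.2037634945
phi(d1) = 0.3946992916; exp(-qT) = 1.0000000000; exp(-rT) = 0.9333266801
N(d1) = 0.5581326560
Delta = exp(-qT) * N(d1) = 1.0000000000 * 0.5581326560 = 0.558133

Answer: Delta = 0.558133


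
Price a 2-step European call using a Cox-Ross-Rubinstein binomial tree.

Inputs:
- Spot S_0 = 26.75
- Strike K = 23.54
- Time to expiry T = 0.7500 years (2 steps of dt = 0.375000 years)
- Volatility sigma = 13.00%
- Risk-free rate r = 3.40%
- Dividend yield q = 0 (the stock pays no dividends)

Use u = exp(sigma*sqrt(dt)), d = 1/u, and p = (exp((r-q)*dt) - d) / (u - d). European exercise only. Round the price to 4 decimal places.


dt = T/N = 0.375000
u = exp(sigma*sqrt(dt)) = 1.082863; d = 1/u = 0.923478
p = (exp((r-q)*dt) - d) / (u - d) = 0.560615
Discount per step: exp(-r*dt) = 0.987331
Stock lattice S(k, i) with i counting down-moves:
  k=0: S(0,0) = 26.7500
  k=1: S(1,0) = 28.9666; S(1,1) = 24.7030
  k=2: S(2,0) = 31.3668; S(2,1) = 26.7500; S(2,2) = 22.8127
Terminal payoffs V(N, i) = max(S_T - K, 0):
  V(2,0) = 7.826841; V(2,1) = 3.210000; V(2,2) = 0.000000
Backward induction: V(k, i) = exp(-r*dt) * [p * V(k+1, i) + (1-p) * V(k+1, i+1)].
  V(1,0) = exp(-r*dt) * [p*7.826841 + (1-p)*3.210000] = 5.724814
  V(1,1) = exp(-r*dt) * [p*3.210000 + (1-p)*0.000000] = 1.776777
  V(0,0) = exp(-r*dt) * [p*5.724814 + (1-p)*1.776777] = 3.939557

Answer: Price = V(0,0) = 3.9396


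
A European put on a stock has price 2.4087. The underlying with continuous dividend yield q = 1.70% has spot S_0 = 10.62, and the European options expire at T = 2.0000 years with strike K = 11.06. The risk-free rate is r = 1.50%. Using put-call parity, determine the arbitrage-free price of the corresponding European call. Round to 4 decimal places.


Answer: Call price = 1.9406

Derivation:
Put-call parity: C - P = S_0 * exp(-qT) - K * exp(-rT).
S_0 * exp(-qT) = 10.6200 * 0.96657150 = 10.26498938
K * exp(-rT) = 11.0600 * 0.97044553 = 10.73312760
C = P + S*exp(-qT) - K*exp(-rT)
C = 2.4087 + 10.26498938 - 10.73312760 = 1.9406


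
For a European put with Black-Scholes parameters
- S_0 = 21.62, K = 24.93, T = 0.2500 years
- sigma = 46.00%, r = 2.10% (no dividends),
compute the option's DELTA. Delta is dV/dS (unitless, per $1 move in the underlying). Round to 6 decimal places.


Answer: Delta = -0.684932

Derivation:
d1 = -0.4815351536; d2 = -0.7115351536
phi(d1) = 0.3552702238; exp(-qT) = 1.0000000000; exp(-rT) = 0.9947637572
N(-d1) = 0.6849318993
Delta = -exp(-qT) * N(-d1) = -1.0000000000 * 0.6849318993 = -0.684932


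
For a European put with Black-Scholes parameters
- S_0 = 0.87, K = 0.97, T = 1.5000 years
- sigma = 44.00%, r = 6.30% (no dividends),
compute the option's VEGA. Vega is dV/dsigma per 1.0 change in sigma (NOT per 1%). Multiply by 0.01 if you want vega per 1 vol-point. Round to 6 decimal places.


d1 = 0.2429024259; d2 = -0.2959853175
phi(d1) = 0.3873450708; exp(-qT) = 1.0000000000; exp(-rT) = 0.9098277346
Vega = S * exp(-qT) * phi(d1) * sqrt(T) = 0.8700 * 1.0000000000 * 0.3873450708 * 1.2247448714 = 0.412727

Answer: Vega = 0.412727


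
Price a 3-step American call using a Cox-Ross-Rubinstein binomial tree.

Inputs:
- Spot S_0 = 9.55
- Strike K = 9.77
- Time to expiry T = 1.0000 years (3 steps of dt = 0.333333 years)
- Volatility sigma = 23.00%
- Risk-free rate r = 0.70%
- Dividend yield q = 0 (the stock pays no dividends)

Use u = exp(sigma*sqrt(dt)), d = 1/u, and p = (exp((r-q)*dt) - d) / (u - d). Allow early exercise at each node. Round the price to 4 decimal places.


Answer: Price = V(0,0) = 0.8774

Derivation:
dt = T/N = 0.333333
u = exp(sigma*sqrt(dt)) = 1.142011; d = 1/u = 0.875648
p = (exp((r-q)*dt) - d) / (u - d) = 0.475621
Discount per step: exp(-r*dt) = 0.997669
Stock lattice S(k, i) with i counting down-moves:
  k=0: S(0,0) = 9.5500
  k=1: S(1,0) = 10.9062; S(1,1) = 8.3624
  k=2: S(2,0) = 12.4550; S(2,1) = 9.5500; S(2,2) = 7.3226
  k=3: S(3,0) = 14.2237; S(3,1) = 10.9062; S(3,2) = 8.3624; S(3,3) = 6.4120
Terminal payoffs V(N, i) = max(S_T - K, 0):
  V(3,0) = 4.453746; V(3,1) = 1.136203; V(3,2) = 0.000000; V(3,3) = 0.000000
Backward induction: V(k, i) = exp(-r*dt) * [p * V(k+1, i) + (1-p) * V(k+1, i+1)]; then take max(V_cont, immediate exercise) for American.
  V(2,0) = exp(-r*dt) * [p*4.453746 + (1-p)*1.136203] = 2.707772; exercise = 2.685002; V(2,0) = max -> 2.707772
  V(2,1) = exp(-r*dt) * [p*1.136203 + (1-p)*0.000000] = 0.539143; exercise = 0.000000; V(2,1) = max -> 0.539143
  V(2,2) = exp(-r*dt) * [p*0.000000 + (1-p)*0.000000] = 0.000000; exercise = 0.000000; V(2,2) = max -> 0.000000
  V(1,0) = exp(-r*dt) * [p*2.707772 + (1-p)*0.539143] = 1.566928; exercise = 1.136203; V(1,0) = max -> 1.566928
  V(1,1) = exp(-r*dt) * [p*0.539143 + (1-p)*0.000000] = 0.255830; exercise = 0.000000; V(1,1) = max -> 0.255830
  V(0,0) = exp(-r*dt) * [p*1.566928 + (1-p)*0.255830] = 0.877367; exercise = 0.000000; V(0,0) = max -> 0.877367


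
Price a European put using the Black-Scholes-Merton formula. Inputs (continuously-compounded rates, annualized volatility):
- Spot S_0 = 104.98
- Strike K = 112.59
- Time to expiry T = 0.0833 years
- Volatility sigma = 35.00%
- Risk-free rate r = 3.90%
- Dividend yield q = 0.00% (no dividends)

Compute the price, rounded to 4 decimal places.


d1 = (ln(S/K) + (r - q + 0.5*sigma^2) * T) / (sigma * sqrt(T)) = -0.61012283
d2 = d1 - sigma * sqrt(T) = -0.71113891
exp(-rT) = 0.99675657; exp(-qT) = 1.00000000
P = K * exp(-rT) * N(-d2) - S_0 * exp(-qT) * N(-d1)
N(-d1) = 0.72910978; N(-d2) = 0.76150092
P = 112.5900 * 0.99675657 * 0.76150092 - 104.9800 * 1.00000000 * 0.72910978 = 8.9174

Answer: Price = 8.9174


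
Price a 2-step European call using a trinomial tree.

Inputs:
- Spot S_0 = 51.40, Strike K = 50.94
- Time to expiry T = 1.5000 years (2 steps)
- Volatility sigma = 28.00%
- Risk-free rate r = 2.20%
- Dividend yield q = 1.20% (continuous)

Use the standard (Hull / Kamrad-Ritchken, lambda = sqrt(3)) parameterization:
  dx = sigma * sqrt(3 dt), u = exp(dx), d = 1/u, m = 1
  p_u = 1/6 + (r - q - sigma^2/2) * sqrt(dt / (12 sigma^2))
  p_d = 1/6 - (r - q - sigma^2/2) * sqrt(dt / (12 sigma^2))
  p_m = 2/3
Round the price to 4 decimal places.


dt = T/N = 0.750000; dx = sigma*sqrt(3*dt) = 0.420000
u = exp(dx) = 1.521962; d = 1/u = 0.657047
p_u = 0.140595, p_m = 0.666667, p_d = 0.192738
Discount per step: exp(-r*dt) = 0.983635
Stock lattice S(k, j) with j the centered position index:
  k=0: S(0,+0) = 51.4000
  k=1: S(1,-1) = 33.7722; S(1,+0) = 51.4000; S(1,+1) = 78.2288
  k=2: S(2,-2) = 22.1899; S(2,-1) = 33.7722; S(2,+0) = 51.4000; S(2,+1) = 78.2288; S(2,+2) = 119.0613
Terminal payoffs V(N, j) = max(S_T - K, 0):
  V(2,-2) = 0.000000; V(2,-1) = 0.000000; V(2,+0) = 0.460000; V(2,+1) = 27.288824; V(2,+2) = 68.121263
Backward induction: V(k, j) = exp(-r*dt) * [p_u * V(k+1, j+1) + p_m * V(k+1, j) + p_d * V(k+1, j-1)]
  V(1,-1) = exp(-r*dt) * [p_u*0.460000 + p_m*0.000000 + p_d*0.000000] = 0.063615
  V(1,+0) = exp(-r*dt) * [p_u*27.288824 + p_m*0.460000 + p_d*0.000000] = 4.075541
  V(1,+1) = exp(-r*dt) * [p_u*68.121263 + p_m*27.288824 + p_d*0.460000] = 27.402836
  V(0,+0) = exp(-r*dt) * [p_u*27.402836 + p_m*4.075541 + p_d*0.063615] = 6.474285

Answer: Price = V(0,0) = 6.4743


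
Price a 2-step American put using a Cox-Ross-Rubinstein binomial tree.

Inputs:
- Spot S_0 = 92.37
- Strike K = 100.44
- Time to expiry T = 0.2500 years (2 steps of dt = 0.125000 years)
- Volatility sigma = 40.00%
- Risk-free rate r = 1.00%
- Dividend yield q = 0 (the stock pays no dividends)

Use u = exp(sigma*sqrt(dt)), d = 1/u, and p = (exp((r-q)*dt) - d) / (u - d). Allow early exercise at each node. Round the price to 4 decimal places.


dt = T/N = 0.125000
u = exp(sigma*sqrt(dt)) = 1.151910; d = 1/u = 0.868123
p = (exp((r-q)*dt) - d) / (u - d) = 0.469111
Discount per step: exp(-r*dt) = 0.998751
Stock lattice S(k, i) with i counting down-moves:
  k=0: S(0,0) = 92.3700
  k=1: S(1,0) = 106.4019; S(1,1) = 80.1886
  k=2: S(2,0) = 122.5654; S(2,1) = 92.3700; S(2,2) = 69.6136
Terminal payoffs V(N, i) = max(K - S_T, 0):
  V(2,0) = 0.000000; V(2,1) = 8.070000; V(2,2) = 30.826429
Backward induction: V(k, i) = exp(-r*dt) * [p * V(k+1, i) + (1-p) * V(k+1, i+1)]; then take max(V_cont, immediate exercise) for American.
  V(1,0) = exp(-r*dt) * [p*0.000000 + (1-p)*8.070000] = 4.278923; exercise = 0.000000; V(1,0) = max -> 4.278923
  V(1,1) = exp(-r*dt) * [p*8.070000 + (1-p)*30.826429] = 20.125966; exercise = 20.251437; V(1,1) = max -> 20.251437
  V(0,0) = exp(-r*dt) * [p*4.278923 + (1-p)*20.251437] = 12.742618; exercise = 8.070000; V(0,0) = max -> 12.742618

Answer: Price = V(0,0) = 12.7426


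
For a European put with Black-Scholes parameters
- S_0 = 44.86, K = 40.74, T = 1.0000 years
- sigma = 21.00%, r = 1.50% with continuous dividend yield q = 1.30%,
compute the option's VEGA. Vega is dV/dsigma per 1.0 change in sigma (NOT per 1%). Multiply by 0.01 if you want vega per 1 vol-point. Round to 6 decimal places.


Answer: Vega = 14.988606

Derivation:
d1 = 0.5732672300; d2 = 0.3632672300
phi(d1) = 0.3384915359; exp(-qT) = 0.9870841350; exp(-rT) = 0.9851119396
Vega = S * exp(-qT) * phi(d1) * sqrt(T) = 44.8600 * 0.9870841350 * 0.3384915359 * 1.0000000000 = 14.988606


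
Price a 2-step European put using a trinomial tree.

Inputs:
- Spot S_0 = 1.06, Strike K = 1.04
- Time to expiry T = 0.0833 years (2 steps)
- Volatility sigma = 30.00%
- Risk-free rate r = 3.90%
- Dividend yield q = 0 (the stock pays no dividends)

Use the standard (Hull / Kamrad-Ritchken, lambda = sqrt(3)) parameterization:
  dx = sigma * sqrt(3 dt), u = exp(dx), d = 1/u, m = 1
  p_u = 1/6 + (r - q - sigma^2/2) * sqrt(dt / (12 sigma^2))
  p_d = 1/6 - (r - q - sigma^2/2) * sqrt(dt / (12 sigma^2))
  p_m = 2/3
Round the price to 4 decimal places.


dt = T/N = 0.041650; dx = sigma*sqrt(3*dt) = 0.106045
u = exp(dx) = 1.111872; d = 1/u = 0.899384
p_u = 0.165488, p_m = 0.666667, p_d = 0.167845
Discount per step: exp(-r*dt) = 0.998377
Stock lattice S(k, j) with j the centered position index:
  k=0: S(0,+0) = 1.0600
  k=1: S(1,-1) = 0.9533; S(1,+0) = 1.0600; S(1,+1) = 1.1786
  k=2: S(2,-2) = 0.8574; S(2,-1) = 0.9533; S(2,+0) = 1.0600; S(2,+1) = 1.1786; S(2,+2) = 1.3104
Terminal payoffs V(N, j) = max(K - S_T, 0):
  V(2,-2) = 0.182574; V(2,-1) = 0.086653; V(2,+0) = 0.000000; V(2,+1) = 0.000000; V(2,+2) = 0.000000
Backward induction: V(k, j) = exp(-r*dt) * [p_u * V(k+1, j+1) + p_m * V(k+1, j) + p_d * V(k+1, j-1)]
  V(1,-1) = exp(-r*dt) * [p_u*0.000000 + p_m*0.086653 + p_d*0.182574] = 0.088269
  V(1,+0) = exp(-r*dt) * [p_u*0.000000 + p_m*0.000000 + p_d*0.086653] = 0.014521
  V(1,+1) = exp(-r*dt) * [p_u*0.000000 + p_m*0.000000 + p_d*0.000000] = 0.000000
  V(0,+0) = exp(-r*dt) * [p_u*0.000000 + p_m*0.014521 + p_d*0.088269] = 0.024456

Answer: Price = V(0,0) = 0.0245


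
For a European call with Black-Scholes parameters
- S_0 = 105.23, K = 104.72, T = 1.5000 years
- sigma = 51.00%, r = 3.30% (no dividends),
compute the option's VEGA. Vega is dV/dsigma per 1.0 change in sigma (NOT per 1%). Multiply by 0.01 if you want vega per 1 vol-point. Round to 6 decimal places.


d1 = 0.3993361649; d2 = -0.2252837195
phi(d1) = 0.3683678604; exp(-qT) = 1.0000000000; exp(-rT) = 0.9517051581
Vega = S * exp(-qT) * phi(d1) * sqrt(T) = 105.2300 * 1.0000000000 * 0.3683678604 * 1.2247448714 = 47.475214

Answer: Vega = 47.475214


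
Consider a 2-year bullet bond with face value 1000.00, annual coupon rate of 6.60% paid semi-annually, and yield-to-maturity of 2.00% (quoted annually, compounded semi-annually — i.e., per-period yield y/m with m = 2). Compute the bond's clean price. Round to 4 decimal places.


Coupon per period c = face * coupon_rate / m = 33.000000
Periods per year m = 2; per-period yield y/m = 0.010000
Number of cashflows N = 4
Cashflows (t years, CF_t, discount factor 1/(1+y/m)^(m*t), PV):
  t = 0.5000: CF_t = 33.000000, DF = 0.990099, PV = 32.673267
  t = 1.0000: CF_t = 33.000000, DF = 0.980296, PV = 32.349770
  t = 1.5000: CF_t = 33.000000, DF = 0.970590, PV = 32.029475
  t = 2.0000: CF_t = 1033.000000, DF = 0.960980, PV = 992.692696
Price P = sum_t PV_t = 1089.745208

Answer: Price = 1089.7452


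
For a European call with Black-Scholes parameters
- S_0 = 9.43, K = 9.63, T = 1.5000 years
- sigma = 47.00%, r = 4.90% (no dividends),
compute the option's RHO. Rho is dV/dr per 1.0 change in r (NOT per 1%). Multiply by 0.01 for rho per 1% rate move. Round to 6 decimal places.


Answer: Rho = 5.664824

Derivation:
d1 = 0.3790418097; d2 = -0.1965882799
phi(d1) = 0.3712888752; exp(-qT) = 1.0000000000; exp(-rT) = 0.9291361458
N(d2) = 0.4220748715
Rho = K*T*exp(-rT)*N(d2) = 9.6300 * 1.5000 * 0.9291361458 * 0.4220748715 = 5.664824


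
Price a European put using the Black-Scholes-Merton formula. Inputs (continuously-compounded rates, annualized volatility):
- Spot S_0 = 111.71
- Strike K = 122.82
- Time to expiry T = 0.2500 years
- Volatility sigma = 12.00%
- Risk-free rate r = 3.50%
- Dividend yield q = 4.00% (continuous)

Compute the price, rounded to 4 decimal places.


Answer: Price = 11.3129

Derivation:
d1 = (ln(S/K) + (r - q + 0.5*sigma^2) * T) / (sigma * sqrt(T)) = -1.57106069
d2 = d1 - sigma * sqrt(T) = -1.63106069
exp(-rT) = 0.99128817; exp(-qT) = 0.99004983
P = K * exp(-rT) * N(-d2) - S_0 * exp(-qT) * N(-d1)
N(-d1) = 0.94191572; N(-d2) = 0.94856124
P = 122.8200 * 0.99128817 * 0.94856124 - 111.7100 * 0.99004983 * 0.94191572 = 11.3129


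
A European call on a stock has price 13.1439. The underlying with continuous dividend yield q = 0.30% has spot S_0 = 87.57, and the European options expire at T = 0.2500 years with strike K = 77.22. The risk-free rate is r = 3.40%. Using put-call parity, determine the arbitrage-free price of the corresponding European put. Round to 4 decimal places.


Put-call parity: C - P = S_0 * exp(-qT) - K * exp(-rT).
S_0 * exp(-qT) = 87.5700 * 0.99925028 = 87.50434712
K * exp(-rT) = 77.2200 * 0.99153602 = 76.56641169
P = C - S*exp(-qT) + K*exp(-rT)
P = 13.1439 - 87.50434712 + 76.56641169 = 2.2060

Answer: Put price = 2.2060


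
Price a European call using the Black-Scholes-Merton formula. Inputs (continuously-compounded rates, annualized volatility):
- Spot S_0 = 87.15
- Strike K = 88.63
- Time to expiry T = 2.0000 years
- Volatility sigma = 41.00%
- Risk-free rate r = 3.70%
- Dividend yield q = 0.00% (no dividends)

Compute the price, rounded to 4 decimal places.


Answer: Price = 21.8403

Derivation:
d1 = (ln(S/K) + (r - q + 0.5*sigma^2) * T) / (sigma * sqrt(T)) = 0.38849545
d2 = d1 - sigma * sqrt(T) = -0.19133211
exp(-rT) = 0.92867169; exp(-qT) = 1.00000000
C = S_0 * exp(-qT) * N(d1) - K * exp(-rT) * N(d2)
N(d1) = 0.65117529; N(d2) = 0.42413270
C = 87.1500 * 1.00000000 * 0.65117529 - 88.6300 * 0.92867169 * 0.42413270 = 21.8403


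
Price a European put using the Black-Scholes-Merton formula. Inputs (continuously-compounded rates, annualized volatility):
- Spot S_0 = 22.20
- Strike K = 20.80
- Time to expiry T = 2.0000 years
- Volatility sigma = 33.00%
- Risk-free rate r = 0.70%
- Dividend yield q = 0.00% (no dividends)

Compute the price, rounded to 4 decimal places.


Answer: Price = 3.1511

Derivation:
d1 = (ln(S/K) + (r - q + 0.5*sigma^2) * T) / (sigma * sqrt(T)) = 0.40292081
d2 = d1 - sigma * sqrt(T) = -0.06376967
exp(-rT) = 0.98609754; exp(-qT) = 1.00000000
P = K * exp(-rT) * N(-d2) - S_0 * exp(-qT) * N(-d1)
N(-d1) = 0.34350324; N(-d2) = 0.52542319
P = 20.8000 * 0.98609754 * 0.52542319 - 22.2000 * 1.00000000 * 0.34350324 = 3.1511


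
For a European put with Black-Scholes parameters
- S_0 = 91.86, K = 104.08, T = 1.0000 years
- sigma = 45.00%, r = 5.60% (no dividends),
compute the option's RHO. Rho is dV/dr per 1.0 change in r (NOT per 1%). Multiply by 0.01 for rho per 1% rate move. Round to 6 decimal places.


Answer: Rho = -63.703983

Derivation:
d1 = 0.0719018771; d2 = -0.3780981229
phi(d1) = 0.3979123703; exp(-qT) = 1.0000000000; exp(-rT) = 0.9455391359
N(-d2) = 0.6473211486
Rho = -K*T*exp(-rT)*N(-d2) = -104.0800 * 1.0000 * 0.9455391359 * 0.6473211486 = -63.703983


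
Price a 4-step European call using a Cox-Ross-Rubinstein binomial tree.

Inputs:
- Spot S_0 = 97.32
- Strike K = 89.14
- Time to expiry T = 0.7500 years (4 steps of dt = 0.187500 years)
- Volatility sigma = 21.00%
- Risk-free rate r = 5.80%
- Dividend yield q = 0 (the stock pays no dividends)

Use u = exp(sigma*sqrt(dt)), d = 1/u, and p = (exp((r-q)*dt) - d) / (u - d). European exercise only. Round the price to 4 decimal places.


dt = T/N = 0.187500
u = exp(sigma*sqrt(dt)) = 1.095195; d = 1/u = 0.913079
p = (exp((r-q)*dt) - d) / (u - d) = 0.537323
Discount per step: exp(-r*dt) = 0.989184
Stock lattice S(k, i) with i counting down-moves:
  k=0: S(0,0) = 97.3200
  k=1: S(1,0) = 106.5844; S(1,1) = 88.8609
  k=2: S(2,0) = 116.7307; S(2,1) = 97.3200; S(2,2) = 81.1370
  k=3: S(3,0) = 127.8429; S(3,1) = 106.5844; S(3,2) = 88.8609; S(3,3) = 74.0845
  k=4: S(4,0) = 140.0130; S(4,1) = 116.7307; S(4,2) = 97.3200; S(4,3) = 81.1370; S(4,4) = 67.6450
Terminal payoffs V(N, i) = max(S_T - K, 0):
  V(4,0) = 50.872988; V(4,1) = 27.590733; V(4,2) = 8.180000; V(4,3) = 0.000000; V(4,4) = 0.000000
Backward induction: V(k, i) = exp(-r*dt) * [p * V(k+1, i) + (1-p) * V(k+1, i+1)].
  V(3,0) = exp(-r*dt) * [p*50.872988 + (1-p)*27.590733] = 39.667091
  V(3,1) = exp(-r*dt) * [p*27.590733 + (1-p)*8.180000] = 18.408548
  V(3,2) = exp(-r*dt) * [p*8.180000 + (1-p)*0.000000] = 4.347762
  V(3,3) = exp(-r*dt) * [p*0.000000 + (1-p)*0.000000] = 0.000000
  V(2,0) = exp(-r*dt) * [p*39.667091 + (1-p)*18.408548] = 29.508595
  V(2,1) = exp(-r*dt) * [p*18.408548 + (1-p)*4.347762] = 11.774203
  V(2,2) = exp(-r*dt) * [p*4.347762 + (1-p)*0.000000] = 2.310885
  V(1,0) = exp(-r*dt) * [p*29.508595 + (1-p)*11.774203] = 21.072882
  V(1,1) = exp(-r*dt) * [p*11.774203 + (1-p)*2.310885] = 7.315751
  V(0,0) = exp(-r*dt) * [p*21.072882 + (1-p)*7.315751] = 14.548694

Answer: Price = V(0,0) = 14.5487


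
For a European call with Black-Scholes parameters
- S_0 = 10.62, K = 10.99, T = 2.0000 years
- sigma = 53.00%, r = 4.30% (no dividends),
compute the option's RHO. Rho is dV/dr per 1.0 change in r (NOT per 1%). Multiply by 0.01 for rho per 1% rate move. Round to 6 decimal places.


Answer: Rho = 7.662283

Derivation:
d1 = 0.4438139000; d2 = -0.3057192880
phi(d1) = 0.3615250583; exp(-qT) = 1.0000000000; exp(-rT) = 0.9175942312
N(d2) = 0.3799091931
Rho = K*T*exp(-rT)*N(d2) = 10.9900 * 2.0000 * 0.9175942312 * 0.3799091931 = 7.662283


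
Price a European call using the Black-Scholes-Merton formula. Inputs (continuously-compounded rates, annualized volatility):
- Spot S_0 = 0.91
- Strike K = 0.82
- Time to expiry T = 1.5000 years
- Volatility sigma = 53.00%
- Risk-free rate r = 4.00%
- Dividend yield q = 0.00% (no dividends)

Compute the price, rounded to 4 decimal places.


d1 = (ln(S/K) + (r - q + 0.5*sigma^2) * T) / (sigma * sqrt(T)) = 0.57742524
d2 = d1 - sigma * sqrt(T) = -0.07168954
exp(-rT) = 0.94176453; exp(-qT) = 1.00000000
C = S_0 * exp(-qT) * N(d1) - K * exp(-rT) * N(d2)
N(d1) = 0.71817389; N(d2) = 0.47142449
C = 0.9100 * 1.00000000 * 0.71817389 - 0.8200 * 0.94176453 * 0.47142449 = 0.2895

Answer: Price = 0.2895


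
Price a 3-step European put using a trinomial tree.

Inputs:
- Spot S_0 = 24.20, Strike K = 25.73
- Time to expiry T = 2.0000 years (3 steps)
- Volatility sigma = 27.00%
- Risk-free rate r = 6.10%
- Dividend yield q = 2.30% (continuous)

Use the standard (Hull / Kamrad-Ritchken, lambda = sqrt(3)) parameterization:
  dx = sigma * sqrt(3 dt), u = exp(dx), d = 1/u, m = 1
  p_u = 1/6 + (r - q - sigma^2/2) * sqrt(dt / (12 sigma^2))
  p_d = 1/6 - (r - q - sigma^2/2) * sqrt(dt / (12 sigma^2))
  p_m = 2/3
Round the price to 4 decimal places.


Answer: Price = V(0,0) = 3.2325

Derivation:
dt = T/N = 0.666667; dx = sigma*sqrt(3*dt) = 0.381838
u = exp(dx) = 1.464974; d = 1/u = 0.682606
p_u = 0.168020, p_m = 0.666667, p_d = 0.165314
Discount per step: exp(-r*dt) = 0.960149
Stock lattice S(k, j) with j the centered position index:
  k=0: S(0,+0) = 24.2000
  k=1: S(1,-1) = 16.5191; S(1,+0) = 24.2000; S(1,+1) = 35.4524
  k=2: S(2,-2) = 11.2760; S(2,-1) = 16.5191; S(2,+0) = 24.2000; S(2,+1) = 35.4524; S(2,+2) = 51.9368
  k=3: S(3,-3) = 7.6971; S(3,-2) = 11.2760; S(3,-1) = 16.5191; S(3,+0) = 24.2000; S(3,+1) = 35.4524; S(3,+2) = 51.9368; S(3,+3) = 76.0861
Terminal payoffs V(N, j) = max(K - S_T, 0):
  V(3,-3) = 18.032931; V(3,-2) = 14.453992; V(3,-1) = 9.210938; V(3,+0) = 1.530000; V(3,+1) = 0.000000; V(3,+2) = 0.000000; V(3,+3) = 0.000000
Backward induction: V(k, j) = exp(-r*dt) * [p_u * V(k+1, j+1) + p_m * V(k+1, j) + p_d * V(k+1, j-1)]
  V(2,-2) = exp(-r*dt) * [p_u*9.210938 + p_m*14.453992 + p_d*18.032931] = 13.600226
  V(2,-1) = exp(-r*dt) * [p_u*1.530000 + p_m*9.210938 + p_d*14.453992] = 8.436962
  V(2,+0) = exp(-r*dt) * [p_u*0.000000 + p_m*1.530000 + p_d*9.210938] = 2.441364
  V(2,+1) = exp(-r*dt) * [p_u*0.000000 + p_m*0.000000 + p_d*1.530000] = 0.242850
  V(2,+2) = exp(-r*dt) * [p_u*0.000000 + p_m*0.000000 + p_d*0.000000] = 0.000000
  V(1,-1) = exp(-r*dt) * [p_u*2.441364 + p_m*8.436962 + p_d*13.600226] = 7.953050
  V(1,+0) = exp(-r*dt) * [p_u*0.242850 + p_m*2.441364 + p_d*8.436962] = 2.941056
  V(1,+1) = exp(-r*dt) * [p_u*0.000000 + p_m*0.242850 + p_d*2.441364] = 0.542956
  V(0,+0) = exp(-r*dt) * [p_u*0.542956 + p_m*2.941056 + p_d*7.953050] = 3.232513


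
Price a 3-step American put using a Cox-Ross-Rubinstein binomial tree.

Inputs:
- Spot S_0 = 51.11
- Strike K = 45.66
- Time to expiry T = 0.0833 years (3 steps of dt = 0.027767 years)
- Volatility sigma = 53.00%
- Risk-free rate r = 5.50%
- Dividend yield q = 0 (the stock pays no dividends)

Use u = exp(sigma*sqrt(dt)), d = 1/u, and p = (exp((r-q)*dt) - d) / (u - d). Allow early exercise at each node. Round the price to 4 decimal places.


dt = T/N = 0.027767
u = exp(sigma*sqrt(dt)) = 1.092333; d = 1/u = 0.915472
p = (exp((r-q)*dt) - d) / (u - d) = 0.486577
Discount per step: exp(-r*dt) = 0.998474
Stock lattice S(k, i) with i counting down-moves:
  k=0: S(0,0) = 51.1100
  k=1: S(1,0) = 55.8291; S(1,1) = 46.7898
  k=2: S(2,0) = 60.9840; S(2,1) = 51.1100; S(2,2) = 42.8347
  k=3: S(3,0) = 66.6148; S(3,1) = 55.8291; S(3,2) = 46.7898; S(3,3) = 39.2140
Terminal payoffs V(N, i) = max(K - S_T, 0):
  V(3,0) = 0.000000; V(3,1) = 0.000000; V(3,2) = 0.000000; V(3,3) = 6.446025
Backward induction: V(k, i) = exp(-r*dt) * [p * V(k+1, i) + (1-p) * V(k+1, i+1)]; then take max(V_cont, immediate exercise) for American.
  V(2,0) = exp(-r*dt) * [p*0.000000 + (1-p)*0.000000] = 0.000000; exercise = 0.000000; V(2,0) = max -> 0.000000
  V(2,1) = exp(-r*dt) * [p*0.000000 + (1-p)*0.000000] = 0.000000; exercise = 0.000000; V(2,1) = max -> 0.000000
  V(2,2) = exp(-r*dt) * [p*0.000000 + (1-p)*6.446025] = 3.304488; exercise = 2.825286; V(2,2) = max -> 3.304488
  V(1,0) = exp(-r*dt) * [p*0.000000 + (1-p)*0.000000] = 0.000000; exercise = 0.000000; V(1,0) = max -> 0.000000
  V(1,1) = exp(-r*dt) * [p*0.000000 + (1-p)*3.304488] = 1.694012; exercise = 0.000000; V(1,1) = max -> 1.694012
  V(0,0) = exp(-r*dt) * [p*0.000000 + (1-p)*1.694012] = 0.868418; exercise = 0.000000; V(0,0) = max -> 0.868418

Answer: Price = V(0,0) = 0.8684


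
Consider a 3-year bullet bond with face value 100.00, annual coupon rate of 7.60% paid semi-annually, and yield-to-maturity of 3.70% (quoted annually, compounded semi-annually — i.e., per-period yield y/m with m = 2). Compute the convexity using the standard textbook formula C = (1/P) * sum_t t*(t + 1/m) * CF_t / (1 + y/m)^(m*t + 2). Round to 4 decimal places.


Answer: Convexity = 9.0182

Derivation:
Coupon per period c = face * coupon_rate / m = 3.800000
Periods per year m = 2; per-period yield y/m = 0.018500
Number of cashflows N = 6
Cashflows (t years, CF_t, discount factor 1/(1+y/m)^(m*t), PV):
  t = 0.5000: CF_t = 3.800000, DF = 0.981836, PV = 3.730977
  t = 1.0000: CF_t = 3.800000, DF = 0.964002, PV = 3.663208
  t = 1.5000: CF_t = 3.800000, DF = 0.946492, PV = 3.596669
  t = 2.0000: CF_t = 3.800000, DF = 0.929300, PV = 3.531339
  t = 2.5000: CF_t = 3.800000, DF = 0.912420, PV = 3.467196
  t = 3.0000: CF_t = 103.800000, DF = 0.895847, PV = 92.988909
Price P = sum_t PV_t = 110.978299
Convexity numerator sum_t t*(t + 1/m) * CF_t / (1+y/m)^(m*t + 2):
  t = 0.5000: term = 1.798335
  t = 1.0000: term = 5.297009
  t = 1.5000: term = 10.401589
  t = 2.0000: term = 17.021091
  t = 2.5000: term = 25.067881
  t = 3.0000: term = 941.235689
Convexity = (1/P) * sum = 1000.821594 / 110.978299 = 9.018174
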